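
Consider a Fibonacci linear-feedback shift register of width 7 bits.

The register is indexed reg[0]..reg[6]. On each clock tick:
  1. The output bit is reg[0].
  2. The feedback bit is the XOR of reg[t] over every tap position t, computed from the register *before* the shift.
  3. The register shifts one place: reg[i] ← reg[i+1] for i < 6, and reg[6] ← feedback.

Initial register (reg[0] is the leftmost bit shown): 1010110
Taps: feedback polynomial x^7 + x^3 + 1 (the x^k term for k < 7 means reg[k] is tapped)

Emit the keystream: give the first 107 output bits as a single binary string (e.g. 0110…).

10101101100000110011010100111001111011010000101010111110100101000110111000111111100001110111100101100100100

k : reg_k → out_k, fb_k
0: 1010110 → 1, fb=1
1: 0101101 → 0, fb=1
2: 1011011 → 1, fb=0
3: 0110110 → 0, fb=0
4: 1101100 → 1, fb=0
5: 1011000 → 1, fb=0
6: 0110000 → 0, fb=0
7: 1100000 → 1, fb=1
8: 1000001 → 1, fb=1
9: 0000011 → 0, fb=0
10: 0000110 → 0, fb=0
11: 0001100 → 0, fb=1
12: 0011001 → 0, fb=1
13: 0110011 → 0, fb=0
14: 1100110 → 1, fb=1
15: 1001101 → 1, fb=0
16: 0011010 → 0, fb=1
17: 0110101 → 0, fb=0
18: 1101010 → 1, fb=0
19: 1010100 → 1, fb=1
20: 0101001 → 0, fb=1
21: 1010011 → 1, fb=1
22: 0100111 → 0, fb=0
23: 1001110 → 1, fb=0
24: 0011100 → 0, fb=1
25: 0111001 → 0, fb=1
26: 1110011 → 1, fb=1
27: 1100111 → 1, fb=1
28: 1001111 → 1, fb=0
29: 0011110 → 0, fb=1
30: 0111101 → 0, fb=1
31: 1111011 → 1, fb=0
32: 1110110 → 1, fb=1
33: 1101101 → 1, fb=0
34: 1011010 → 1, fb=0
35: 0110100 → 0, fb=0
36: 1101000 → 1, fb=0
37: 1010000 → 1, fb=1
38: 0100001 → 0, fb=0
39: 1000010 → 1, fb=1
40: 0000101 → 0, fb=0
41: 0001010 → 0, fb=1
42: 0010101 → 0, fb=0
43: 0101010 → 0, fb=1
44: 1010101 → 1, fb=1
45: 0101011 → 0, fb=1
46: 1010111 → 1, fb=1
47: 0101111 → 0, fb=1
48: 1011111 → 1, fb=0
49: 0111110 → 0, fb=1
50: 1111101 → 1, fb=0
51: 1111010 → 1, fb=0
52: 1110100 → 1, fb=1
53: 1101001 → 1, fb=0
54: 1010010 → 1, fb=1
55: 0100101 → 0, fb=0
56: 1001010 → 1, fb=0
57: 0010100 → 0, fb=0
58: 0101000 → 0, fb=1
59: 1010001 → 1, fb=1
60: 0100011 → 0, fb=0
61: 1000110 → 1, fb=1
62: 0001101 → 0, fb=1
63: 0011011 → 0, fb=1
64: 0110111 → 0, fb=0
65: 1101110 → 1, fb=0
66: 1011100 → 1, fb=0
67: 0111000 → 0, fb=1
68: 1110001 → 1, fb=1
69: 1100011 → 1, fb=1
70: 1000111 → 1, fb=1
71: 0001111 → 0, fb=1
72: 0011111 → 0, fb=1
73: 0111111 → 0, fb=1
74: 1111111 → 1, fb=0
75: 1111110 → 1, fb=0
76: 1111100 → 1, fb=0
77: 1111000 → 1, fb=0
78: 1110000 → 1, fb=1
79: 1100001 → 1, fb=1
80: 1000011 → 1, fb=1
81: 0000111 → 0, fb=0
82: 0001110 → 0, fb=1
83: 0011101 → 0, fb=1
84: 0111011 → 0, fb=1
85: 1110111 → 1, fb=1
86: 1101111 → 1, fb=0
87: 1011110 → 1, fb=0
88: 0111100 → 0, fb=1
89: 1111001 → 1, fb=0
90: 1110010 → 1, fb=1
91: 1100101 → 1, fb=1
92: 1001011 → 1, fb=0
93: 0010110 → 0, fb=0
94: 0101100 → 0, fb=1
95: 1011001 → 1, fb=0
96: 0110010 → 0, fb=0
97: 1100100 → 1, fb=1
98: 1001001 → 1, fb=0
99: 0010010 → 0, fb=0
100: 0100100 → 0, fb=0
101: 1001000 → 1, fb=0
102: 0010000 → 0, fb=0
103: 0100000 → 0, fb=0
104: 1000000 → 1, fb=1
105: 0000001 → 0, fb=0
106: 0000010 → 0, fb=0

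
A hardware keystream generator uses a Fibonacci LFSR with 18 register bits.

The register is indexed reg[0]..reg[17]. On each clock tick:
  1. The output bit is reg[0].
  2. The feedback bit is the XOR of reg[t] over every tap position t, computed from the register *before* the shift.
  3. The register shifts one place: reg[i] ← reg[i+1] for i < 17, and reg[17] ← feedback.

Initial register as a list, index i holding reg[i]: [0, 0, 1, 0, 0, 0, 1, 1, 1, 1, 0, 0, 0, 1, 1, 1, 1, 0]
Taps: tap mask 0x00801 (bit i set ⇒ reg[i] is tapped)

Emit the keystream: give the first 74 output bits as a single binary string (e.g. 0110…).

step | reg (before) | out | fb
   0 | 001000111100011110 | 0 | 0
   1 | 010001111000111100 | 0 | 0
   2 | 100011110001111000 | 1 | 0
   3 | 000111100011110000 | 0 | 1
   4 | 001111000111100001 | 0 | 1
   5 | 011110001111000011 | 0 | 1
   6 | 111100011110000111 | 1 | 1
   7 | 111000111100001111 | 1 | 1
   8 | 110001111000011111 | 1 | 1
   9 | 100011110000111111 | 1 | 1
  10 | 000111100001111111 | 0 | 1
  11 | 001111000011111111 | 0 | 1
  12 | 011110000111111111 | 0 | 1
  13 | 111100001111111111 | 1 | 0
  14 | 111000011111111110 | 1 | 0
  15 | 110000111111111100 | 1 | 0
  16 | 100001111111111000 | 1 | 0
  17 | 000011111111110000 | 0 | 1
  18 | 000111111111100001 | 0 | 1
  19 | 001111111111000011 | 0 | 1
  20 | 011111111110000111 | 0 | 0
  21 | 111111111100001110 | 1 | 1
  22 | 111111111000011101 | 1 | 1
  23 | 111111110000111011 | 1 | 1
  24 | 111111100001110111 | 1 | 0
  25 | 111111000011101110 | 1 | 0
  26 | 111110000111011100 | 1 | 0
  27 | 111100001110111000 | 1 | 1
  28 | 111000011101110001 | 1 | 0
  29 | 110000111011100010 | 1 | 0
  30 | 100001110111000100 | 1 | 0
  31 | 000011101110001000 | 0 | 0
  32 | 000111011100010000 | 0 | 0
  33 | 001110111000100000 | 0 | 0
  34 | 011101110001000000 | 0 | 1
  35 | 111011100010000001 | 1 | 1
  36 | 110111000100000011 | 1 | 1
  37 | 101110001000000111 | 1 | 1
  38 | 011100010000001111 | 0 | 0
  39 | 111000100000011110 | 1 | 1
  40 | 110001000000111101 | 1 | 1
  41 | 100010000001111011 | 1 | 0
  42 | 000100000011110110 | 0 | 1
  43 | 001000000111101101 | 0 | 1
  44 | 010000001111011011 | 0 | 1
  45 | 100000011110110111 | 1 | 1
  46 | 000000111101101111 | 0 | 1
  47 | 000001111011011111 | 0 | 1
  48 | 000011110110111111 | 0 | 0
  49 | 000111101101111110 | 0 | 1
  50 | 001111011011111101 | 0 | 1
  51 | 011110110111111011 | 0 | 1
  52 | 111101101111110111 | 1 | 0
  53 | 111011011111101110 | 1 | 0
  54 | 110110111111011100 | 1 | 0
  55 | 101101111110111000 | 1 | 1
  56 | 011011111101110001 | 0 | 1
  57 | 110111111011100011 | 1 | 0
  58 | 101111110111000110 | 1 | 0
  59 | 011111101110001100 | 0 | 0
  60 | 111111011100011000 | 1 | 1
  61 | 111110111000110001 | 1 | 1
  62 | 111101110001100011 | 1 | 0
  63 | 111011100011000110 | 1 | 0
  64 | 110111000110001100 | 1 | 1
  65 | 101110001100011001 | 1 | 1
  66 | 011100011000110011 | 0 | 0
  67 | 111000110001100110 | 1 | 0
  68 | 110001100011001100 | 1 | 0
  69 | 100011000110011000 | 1 | 1
  70 | 000110001100110001 | 0 | 0
  71 | 001100011001100010 | 0 | 1
  72 | 011000110011000101 | 0 | 1
  73 | 110001100110001011 | 1 | 1

00100011110001111000011111111110000111011100010000001111011011111101110001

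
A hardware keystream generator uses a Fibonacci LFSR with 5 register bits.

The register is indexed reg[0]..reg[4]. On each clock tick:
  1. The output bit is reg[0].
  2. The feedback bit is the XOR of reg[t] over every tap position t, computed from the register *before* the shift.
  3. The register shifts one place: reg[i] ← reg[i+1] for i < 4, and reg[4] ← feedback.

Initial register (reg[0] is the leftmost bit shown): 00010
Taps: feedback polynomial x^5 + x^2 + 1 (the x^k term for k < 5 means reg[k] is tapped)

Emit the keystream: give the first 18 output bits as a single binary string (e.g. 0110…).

000100101100111110

tick  register→output (feedback)
  0  00010→0 (0)
  1  00100→0 (1)
  2  01001→0 (0)
  3  10010→1 (1)
  4  00101→0 (1)
  5  01011→0 (0)
  6  10110→1 (0)
  7  01100→0 (1)
  8  11001→1 (1)
  9  10011→1 (1)
 10  00111→0 (1)
 11  01111→0 (1)
 12  11111→1 (0)
 13  11110→1 (0)
 14  11100→1 (0)
 15  11000→1 (1)
 16  10001→1 (1)
 17  00011→0 (0)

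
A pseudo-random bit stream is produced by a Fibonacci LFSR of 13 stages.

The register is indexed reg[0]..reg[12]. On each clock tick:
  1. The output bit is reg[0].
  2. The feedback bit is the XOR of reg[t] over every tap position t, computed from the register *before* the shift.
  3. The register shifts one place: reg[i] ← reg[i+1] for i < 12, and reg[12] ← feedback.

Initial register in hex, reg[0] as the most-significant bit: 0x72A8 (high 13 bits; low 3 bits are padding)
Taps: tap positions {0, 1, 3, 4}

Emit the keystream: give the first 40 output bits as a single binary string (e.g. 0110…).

0111001010101001010000010010111011000111

k : reg_k → out_k, fb_k
0: 0111001010101 → 0, fb=0
1: 1110010101010 → 1, fb=0
2: 1100101010100 → 1, fb=1
3: 1001010101001 → 1, fb=0
4: 0010101010010 → 0, fb=1
5: 0101010100101 → 0, fb=0
6: 1010101001010 → 1, fb=0
7: 0101010010100 → 0, fb=0
8: 1010100101000 → 1, fb=0
9: 0101001010000 → 0, fb=0
10: 1010010100000 → 1, fb=1
11: 0100101000001 → 0, fb=0
12: 1001010000010 → 1, fb=0
13: 0010100000100 → 0, fb=1
14: 0101000001001 → 0, fb=0
15: 1010000010010 → 1, fb=1
16: 0100000100101 → 0, fb=1
17: 1000001001011 → 1, fb=1
18: 0000010010111 → 0, fb=0
19: 0000100101110 → 0, fb=1
20: 0001001011101 → 0, fb=1
21: 0010010111011 → 0, fb=0
22: 0100101110110 → 0, fb=0
23: 1001011101100 → 1, fb=0
24: 0010111011000 → 0, fb=1
25: 0101110110001 → 0, fb=1
26: 1011101100011 → 1, fb=1
27: 0111011000111 → 0, fb=0
28: 1110110001110 → 1, fb=1
29: 1101100011101 → 1, fb=0
30: 1011000111010 → 1, fb=0
31: 0110001110100 → 0, fb=1
32: 1100011101001 → 1, fb=0
33: 1000111010010 → 1, fb=0
34: 0001110100100 → 0, fb=0
35: 0011101001000 → 0, fb=0
36: 0111010010000 → 0, fb=0
37: 1110100100000 → 1, fb=1
38: 1101001000001 → 1, fb=1
39: 1010010000011 → 1, fb=1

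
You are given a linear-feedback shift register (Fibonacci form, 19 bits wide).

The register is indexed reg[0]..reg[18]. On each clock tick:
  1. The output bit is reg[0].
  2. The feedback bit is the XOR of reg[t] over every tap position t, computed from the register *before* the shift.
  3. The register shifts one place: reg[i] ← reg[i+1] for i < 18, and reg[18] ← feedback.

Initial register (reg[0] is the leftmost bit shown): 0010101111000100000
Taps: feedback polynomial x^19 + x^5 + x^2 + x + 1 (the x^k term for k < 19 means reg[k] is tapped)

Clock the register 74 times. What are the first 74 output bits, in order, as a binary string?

step | reg (before) | out | fb
   0 | 0010101111000100000 | 0 | 1
   1 | 0101011110001000001 | 0 | 0
   2 | 1010111100010000010 | 1 | 1
   3 | 0101111000100000101 | 0 | 0
   4 | 1011110001000001010 | 1 | 1
   5 | 0111100010000010101 | 0 | 0
   6 | 1111000100000101010 | 1 | 1
   7 | 1110001000001010101 | 1 | 1
   8 | 1100010000010101011 | 1 | 1
   9 | 1000100000101010111 | 1 | 1
  10 | 0001000001010101111 | 0 | 0
  11 | 0010000010101011110 | 0 | 1
  12 | 0100000101010111101 | 0 | 1
  13 | 1000001010101111011 | 1 | 1
  14 | 0000010101011110111 | 0 | 1
  15 | 0000101010111101111 | 0 | 0
  16 | 0001010101111011110 | 0 | 1
  17 | 0010101011110111101 | 0 | 1
  18 | 0101010111101111011 | 0 | 0
  19 | 1010101111011110110 | 1 | 0
  20 | 0101011110111101100 | 0 | 0
  21 | 1010111101111011000 | 1 | 1
  22 | 0101111011110110001 | 0 | 0
  23 | 1011110111101100010 | 1 | 1
  24 | 0111101111011000101 | 0 | 0
  25 | 1111011110110001010 | 1 | 0
  26 | 1110111101100010100 | 1 | 0
  27 | 1101111011000101000 | 1 | 1
  28 | 1011110110001010001 | 1 | 1
  29 | 0111101100010100011 | 0 | 0
  30 | 1111011000101000110 | 1 | 0
  31 | 1110110001010001100 | 1 | 0
  32 | 1101100010100011000 | 1 | 0
  33 | 1011000101000110000 | 1 | 0
  34 | 0110001010001100000 | 0 | 0
  35 | 1100010100011000000 | 1 | 1
  36 | 1000101000110000001 | 1 | 1
  37 | 0001010001100000011 | 0 | 1
  38 | 0010100011000000111 | 0 | 1
  39 | 0101000110000001111 | 0 | 1
  40 | 1010001100000011111 | 1 | 0
  41 | 0100011000000111110 | 0 | 0
  42 | 1000110000001111100 | 1 | 0
  43 | 0001100000011111000 | 0 | 0
  44 | 0011000000111110000 | 0 | 1
  45 | 0110000001111100001 | 0 | 0
  46 | 1100000011111000010 | 1 | 0
  47 | 1000000111110000100 | 1 | 1
  48 | 0000001111100001001 | 0 | 0
  49 | 0000011111000010010 | 0 | 1
  50 | 0000111110000100101 | 0 | 1
  51 | 0001111100001001011 | 0 | 1
  52 | 0011111000010010111 | 0 | 0
  53 | 0111110000100101110 | 0 | 1
  54 | 1111100001001011101 | 1 | 1
  55 | 1111000010010111011 | 1 | 1
  56 | 1110000100101110111 | 1 | 1
  57 | 1100001001011101111 | 1 | 0
  58 | 1000010010111011110 | 1 | 0
  59 | 0000100101110111100 | 0 | 0
  60 | 0001001011101111000 | 0 | 0
  61 | 0010010111011110000 | 0 | 0
  62 | 0100101110111100000 | 0 | 1
  63 | 1001011101111000001 | 1 | 0
  64 | 0010111011110000010 | 0 | 0
  65 | 0101110111100000100 | 0 | 0
  66 | 1011101111000001000 | 1 | 0
  67 | 0111011110000010000 | 0 | 1
  68 | 1110111100000100001 | 1 | 0
  69 | 1101111000001000010 | 1 | 1
  70 | 1011110000010000101 | 1 | 1
  71 | 0111100000100001011 | 0 | 0
  72 | 1111000001000010110 | 1 | 1
  73 | 1110000010000101101 | 1 | 1

00101011110001000001010101111011110110001010001100000011111000010010111011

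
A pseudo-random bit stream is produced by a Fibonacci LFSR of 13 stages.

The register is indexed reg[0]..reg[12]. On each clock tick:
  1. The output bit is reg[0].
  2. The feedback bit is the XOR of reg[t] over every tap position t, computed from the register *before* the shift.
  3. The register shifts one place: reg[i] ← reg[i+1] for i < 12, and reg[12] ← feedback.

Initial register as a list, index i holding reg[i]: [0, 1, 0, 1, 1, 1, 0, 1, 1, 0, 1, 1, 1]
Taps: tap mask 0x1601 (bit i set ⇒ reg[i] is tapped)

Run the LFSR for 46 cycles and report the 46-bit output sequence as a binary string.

0101110110111011110011110111101100110100000100

k : reg_k → out_k, fb_k
0: 0101110110111 → 0, fb=0
1: 1011101101110 → 1, fb=1
2: 0111011011101 → 0, fb=1
3: 1110110111011 → 1, fb=1
4: 1101101110111 → 1, fb=1
5: 1011011101111 → 1, fb=0
6: 0110111011110 → 0, fb=0
7: 1101110111100 → 1, fb=1
8: 1011101111001 → 1, fb=1
9: 0111011110011 → 0, fb=1
10: 1110111100111 → 1, fb=1
11: 1101111001111 → 1, fb=0
12: 1011110011110 → 1, fb=1
13: 0111100111101 → 0, fb=1
14: 1111001111011 → 1, fb=1
15: 1110011110111 → 1, fb=1
16: 1100111101111 → 1, fb=0
17: 1001111011110 → 1, fb=1
18: 0011110111101 → 0, fb=1
19: 0111101111011 → 0, fb=0
20: 1111011110110 → 1, fb=0
21: 1110111101100 → 1, fb=1
22: 1101111011001 → 1, fb=1
23: 1011110110011 → 1, fb=0
24: 0111101100110 → 0, fb=1
25: 1111011001101 → 1, fb=0
26: 1110110011010 → 1, fb=0
27: 1101100110100 → 1, fb=0
28: 1011001101000 → 1, fb=0
29: 0110011010000 → 0, fb=0
30: 1100110100000 → 1, fb=1
31: 1001101000001 → 1, fb=0
32: 0011010000010 → 0, fb=0
33: 0110100000100 → 0, fb=1
34: 1101000001001 → 1, fb=1
35: 1010000010011 → 1, fb=0
36: 0100000100110 → 0, fb=1
37: 1000001001101 → 1, fb=0
38: 0000010011010 → 0, fb=1
39: 0000100110101 → 0, fb=0
40: 0001001101010 → 0, fb=1
41: 0010011010101 → 0, fb=0
42: 0100110101010 → 0, fb=1
43: 1001101010101 → 1, fb=1
44: 0011010101011 → 0, fb=0
45: 0110101010110 → 0, fb=1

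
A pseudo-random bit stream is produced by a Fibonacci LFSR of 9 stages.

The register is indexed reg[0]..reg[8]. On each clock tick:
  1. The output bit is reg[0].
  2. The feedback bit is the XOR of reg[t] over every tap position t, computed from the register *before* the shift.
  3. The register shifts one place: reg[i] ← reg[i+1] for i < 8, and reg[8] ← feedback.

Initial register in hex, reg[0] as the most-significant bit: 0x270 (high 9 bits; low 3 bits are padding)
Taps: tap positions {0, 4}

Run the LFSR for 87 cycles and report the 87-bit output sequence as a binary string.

tick  register→output (feedback)
  0  001001110→0 (0)
  1  010011100→0 (1)
  2  100111001→1 (0)
  3  001110010→0 (1)
  4  011100101→0 (0)
  5  111001010→1 (1)
  6  110010101→1 (0)
  7  100101010→1 (1)
  8  001010101→0 (1)
  9  010101011→0 (0)
 10  101010110→1 (0)
 11  010101100→0 (0)
 12  101011000→1 (0)
 13  010110000→0 (1)
 14  101100001→1 (1)
 15  011000011→0 (0)
 16  110000110→1 (1)
 17  100001101→1 (1)
 18  000011011→0 (1)
 19  000110111→0 (1)
 20  001101111→0 (0)
 21  011011110→0 (1)
 22  110111101→1 (0)
 23  101111010→1 (0)
 24  011110100→0 (1)
 25  111101001→1 (1)
 26  111010011→1 (0)
 27  110100110→1 (1)
 28  101001101→1 (1)
 29  010011011→0 (1)
 30  100110111→1 (0)
 31  001101110→0 (0)
 32  011011100→0 (1)
 33  110111001→1 (0)
 34  101110010→1 (0)
 35  011100100→0 (0)
 36  111001000→1 (1)
 37  110010001→1 (0)
 38  100100010→1 (1)
 39  001000101→0 (0)
 40  010001010→0 (0)
 41  100010100→1 (0)
 42  000101000→0 (0)
 43  001010000→0 (1)
 44  010100001→0 (0)
 45  101000010→1 (1)
 46  010000101→0 (0)
 47  100001010→1 (1)
 48  000010101→0 (1)
 49  000101011→0 (0)
 50  001010110→0 (1)
 51  010101101→0 (0)
 52  101011010→1 (0)
 53  010110100→0 (1)
 54  101101001→1 (1)
 55  011010011→0 (1)
 56  110100111→1 (1)
 57  101001111→1 (1)
 58  010011111→0 (1)
 59  100111111→1 (0)
 60  001111110→0 (1)
 61  011111101→0 (1)
 62  111111011→1 (0)
 63  111110110→1 (0)
 64  111101100→1 (1)
 65  111011001→1 (0)
 66  110110010→1 (0)
 67  101100100→1 (1)
 68  011001001→0 (0)
 69  110010010→1 (0)
 70  100100100→1 (1)
 71  001001001→0 (0)
 72  010010010→0 (1)
 73  100100101→1 (1)
 74  001001011→0 (0)
 75  010010110→0 (1)
 76  100101101→1 (1)
 77  001011011→0 (1)
 78  010110111→0 (1)
 79  101101111→1 (1)
 80  011011111→0 (1)
 81  110111111→1 (0)
 82  101111110→1 (0)
 83  011111100→0 (1)
 84  111111001→1 (0)
 85  111110010→1 (0)
 86  111100100→1 (1)

001001110010101011000011011110100110111001000101000010101101001111110110010010010110111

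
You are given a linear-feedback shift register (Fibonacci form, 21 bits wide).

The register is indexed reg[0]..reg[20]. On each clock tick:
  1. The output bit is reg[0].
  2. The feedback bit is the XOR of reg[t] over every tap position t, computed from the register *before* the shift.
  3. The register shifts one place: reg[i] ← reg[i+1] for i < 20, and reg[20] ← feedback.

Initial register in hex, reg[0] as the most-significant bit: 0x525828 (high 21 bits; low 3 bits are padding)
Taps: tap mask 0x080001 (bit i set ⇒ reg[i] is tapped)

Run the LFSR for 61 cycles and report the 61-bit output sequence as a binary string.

tick  register→output (feedback)
  0  010100100101100000101→0 (0)
  1  101001001011000001010→1 (0)
  2  010010010110000010100→0 (0)
  3  100100101100000101000→1 (1)
  4  001001011000001010001→0 (0)
  5  010010110000010100010→0 (1)
  6  100101100000101000101→1 (1)
  7  001011000001010001011→0 (1)
  8  010110000010100010111→0 (1)
  9  101100000101000101111→1 (0)
 10  011000001010001011110→0 (1)
 11  110000010100010111101→1 (1)
 12  100000101000101111011→1 (0)
 13  000001010001011110110→0 (1)
 14  000010100010111101101→0 (0)
 15  000101000101111011010→0 (1)
 16  001010001011110110101→0 (0)
 17  010100010111101101010→0 (1)
 18  101000101111011010101→1 (1)
 19  010001011110110101011→0 (1)
 20  100010111101101010111→1 (0)
 21  000101111011010101110→0 (1)
 22  001011110110101011101→0 (0)
 23  010111101101010111010→0 (1)
 24  101111011010101110101→1 (1)
 25  011110110101011101011→0 (1)
 26  111101101010111010111→1 (0)
 27  111011010101110101110→1 (0)
 28  110110101011101011100→1 (1)
 29  101101010111010111001→1 (1)
 30  011010101110101110011→0 (1)
 31  110101011101011100111→1 (0)
 32  101010111010111001110→1 (0)
 33  010101110101110011100→0 (0)
 34  101011101011100111000→1 (1)
 35  010111010111001110001→0 (0)
 36  101110101110011100010→1 (0)
 37  011101011100111000100→0 (0)
 38  111010111001110001000→1 (1)
 39  110101110011100010001→1 (1)
 40  101011100111000100011→1 (0)
 41  010111001110001000110→0 (1)
 42  101110011100010001101→1 (1)
 43  011100111000100011011→0 (1)
 44  111001110001000110111→1 (0)
 45  110011100010001101110→1 (0)
 46  100111000100011011100→1 (1)
 47  001110001000110111001→0 (0)
 48  011100010001101110010→0 (1)
 49  111000100011011100101→1 (1)
 50  110001000110111001011→1 (0)
 51  100010001101110010110→1 (0)
 52  000100011011100101100→0 (0)
 53  001000110111001011000→0 (0)
 54  010001101110010110000→0 (0)
 55  100011011100101100000→1 (1)
 56  000110111001011000001→0 (0)
 57  001101110010110000010→0 (1)
 58  011011100101100000101→0 (0)
 59  110111001011000001010→1 (0)
 60  101110010110000010100→1 (1)

0101001001011000001010001011110110101011101011100111000100011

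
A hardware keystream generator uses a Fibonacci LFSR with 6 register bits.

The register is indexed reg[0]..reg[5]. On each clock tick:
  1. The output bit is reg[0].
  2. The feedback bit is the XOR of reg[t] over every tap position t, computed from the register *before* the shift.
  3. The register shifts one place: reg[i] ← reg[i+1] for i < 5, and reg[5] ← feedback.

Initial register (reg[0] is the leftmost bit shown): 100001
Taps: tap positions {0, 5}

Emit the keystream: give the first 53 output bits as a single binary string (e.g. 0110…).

10000100000111111010101100110111011010010011100010111

k : reg_k → out_k, fb_k
0: 100001 → 1, fb=0
1: 000010 → 0, fb=0
2: 000100 → 0, fb=0
3: 001000 → 0, fb=0
4: 010000 → 0, fb=0
5: 100000 → 1, fb=1
6: 000001 → 0, fb=1
7: 000011 → 0, fb=1
8: 000111 → 0, fb=1
9: 001111 → 0, fb=1
10: 011111 → 0, fb=1
11: 111111 → 1, fb=0
12: 111110 → 1, fb=1
13: 111101 → 1, fb=0
14: 111010 → 1, fb=1
15: 110101 → 1, fb=0
16: 101010 → 1, fb=1
17: 010101 → 0, fb=1
18: 101011 → 1, fb=0
19: 010110 → 0, fb=0
20: 101100 → 1, fb=1
21: 011001 → 0, fb=1
22: 110011 → 1, fb=0
23: 100110 → 1, fb=1
24: 001101 → 0, fb=1
25: 011011 → 0, fb=1
26: 110111 → 1, fb=0
27: 101110 → 1, fb=1
28: 011101 → 0, fb=1
29: 111011 → 1, fb=0
30: 110110 → 1, fb=1
31: 101101 → 1, fb=0
32: 011010 → 0, fb=0
33: 110100 → 1, fb=1
34: 101001 → 1, fb=0
35: 010010 → 0, fb=0
36: 100100 → 1, fb=1
37: 001001 → 0, fb=1
38: 010011 → 0, fb=1
39: 100111 → 1, fb=0
40: 001110 → 0, fb=0
41: 011100 → 0, fb=0
42: 111000 → 1, fb=1
43: 110001 → 1, fb=0
44: 100010 → 1, fb=1
45: 000101 → 0, fb=1
46: 001011 → 0, fb=1
47: 010111 → 0, fb=1
48: 101111 → 1, fb=0
49: 011110 → 0, fb=0
50: 111100 → 1, fb=1
51: 111001 → 1, fb=0
52: 110010 → 1, fb=1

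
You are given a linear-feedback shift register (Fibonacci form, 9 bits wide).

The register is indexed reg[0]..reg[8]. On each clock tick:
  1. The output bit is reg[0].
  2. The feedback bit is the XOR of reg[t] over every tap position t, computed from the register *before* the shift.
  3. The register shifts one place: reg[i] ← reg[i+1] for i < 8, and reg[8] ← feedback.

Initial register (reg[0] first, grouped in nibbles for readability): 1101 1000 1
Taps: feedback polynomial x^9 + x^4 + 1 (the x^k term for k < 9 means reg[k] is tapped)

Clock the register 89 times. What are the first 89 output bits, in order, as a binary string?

k : reg_k → out_k, fb_k
0: 110110001 → 1, fb=0
1: 101100010 → 1, fb=1
2: 011000101 → 0, fb=0
3: 110001010 → 1, fb=1
4: 100010101 → 1, fb=0
5: 000101010 → 0, fb=0
6: 001010100 → 0, fb=1
7: 010101001 → 0, fb=0
8: 101010010 → 1, fb=0
9: 010100100 → 0, fb=0
10: 101001000 → 1, fb=1
11: 010010001 → 0, fb=1
12: 100100011 → 1, fb=1
13: 001000111 → 0, fb=0
14: 010001110 → 0, fb=0
15: 100011100 → 1, fb=0
16: 000111000 → 0, fb=1
17: 001110001 → 0, fb=1
18: 011100011 → 0, fb=0
19: 111000110 → 1, fb=1
20: 110001101 → 1, fb=1
21: 100011011 → 1, fb=0
22: 000110110 → 0, fb=1
23: 001101101 → 0, fb=0
24: 011011010 → 0, fb=1
25: 110110101 → 1, fb=0
26: 101101010 → 1, fb=1
27: 011010101 → 0, fb=1
28: 110101011 → 1, fb=1
29: 101010111 → 1, fb=0
30: 010101110 → 0, fb=0
31: 101011100 → 1, fb=0
32: 010111000 → 0, fb=1
33: 101110001 → 1, fb=0
34: 011100010 → 0, fb=0
35: 111000100 → 1, fb=1
36: 110001001 → 1, fb=1
37: 100010011 → 1, fb=0
38: 000100110 → 0, fb=0
39: 001001100 → 0, fb=0
40: 010011000 → 0, fb=1
41: 100110001 → 1, fb=0
42: 001100010 → 0, fb=0
43: 011000100 → 0, fb=0
44: 110001000 → 1, fb=1
45: 100010001 → 1, fb=0
46: 000100010 → 0, fb=0
47: 001000100 → 0, fb=0
48: 010001000 → 0, fb=0
49: 100010000 → 1, fb=0
50: 000100000 → 0, fb=0
51: 001000000 → 0, fb=0
52: 010000000 → 0, fb=0
53: 100000000 → 1, fb=1
54: 000000001 → 0, fb=0
55: 000000010 → 0, fb=0
56: 000000100 → 0, fb=0
57: 000001000 → 0, fb=0
58: 000010000 → 0, fb=1
59: 000100001 → 0, fb=0
60: 001000010 → 0, fb=0
61: 010000100 → 0, fb=0
62: 100001000 → 1, fb=1
63: 000010001 → 0, fb=1
64: 000100011 → 0, fb=0
65: 001000110 → 0, fb=0
66: 010001100 → 0, fb=0
67: 100011000 → 1, fb=0
68: 000110000 → 0, fb=1
69: 001100001 → 0, fb=0
70: 011000010 → 0, fb=0
71: 110000100 → 1, fb=1
72: 100001001 → 1, fb=1
73: 000010011 → 0, fb=1
74: 000100111 → 0, fb=0
75: 001001110 → 0, fb=0
76: 010011100 → 0, fb=1
77: 100111001 → 1, fb=0
78: 001110010 → 0, fb=1
79: 011100101 → 0, fb=0
80: 111001010 → 1, fb=1
81: 110010101 → 1, fb=0
82: 100101010 → 1, fb=1
83: 001010101 → 0, fb=1
84: 010101011 → 0, fb=0
85: 101010110 → 1, fb=0
86: 010101100 → 0, fb=0
87: 101011000 → 1, fb=0
88: 010110000 → 0, fb=1

11011000101010010001110001101101010111000100110001000100000000100001000110000100111001010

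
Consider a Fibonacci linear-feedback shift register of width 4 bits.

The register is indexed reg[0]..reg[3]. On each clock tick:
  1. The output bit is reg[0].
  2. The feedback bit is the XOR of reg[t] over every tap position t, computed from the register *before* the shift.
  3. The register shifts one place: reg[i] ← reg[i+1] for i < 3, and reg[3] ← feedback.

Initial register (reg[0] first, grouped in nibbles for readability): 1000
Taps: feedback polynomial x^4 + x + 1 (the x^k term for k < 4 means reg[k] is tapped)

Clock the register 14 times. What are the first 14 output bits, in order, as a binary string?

10001001101011

step | reg (before) | out | fb
   0 | 1000 | 1 | 1
   1 | 0001 | 0 | 0
   2 | 0010 | 0 | 0
   3 | 0100 | 0 | 1
   4 | 1001 | 1 | 1
   5 | 0011 | 0 | 0
   6 | 0110 | 0 | 1
   7 | 1101 | 1 | 0
   8 | 1010 | 1 | 1
   9 | 0101 | 0 | 1
  10 | 1011 | 1 | 1
  11 | 0111 | 0 | 1
  12 | 1111 | 1 | 0
  13 | 1110 | 1 | 0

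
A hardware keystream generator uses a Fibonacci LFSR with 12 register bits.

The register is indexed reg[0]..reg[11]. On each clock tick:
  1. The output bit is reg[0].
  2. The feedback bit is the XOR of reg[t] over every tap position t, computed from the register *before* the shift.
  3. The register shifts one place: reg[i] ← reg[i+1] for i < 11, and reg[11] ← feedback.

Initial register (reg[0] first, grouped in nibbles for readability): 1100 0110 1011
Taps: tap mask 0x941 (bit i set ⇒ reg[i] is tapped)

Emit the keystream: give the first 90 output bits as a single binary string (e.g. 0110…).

tick  register→output (feedback)
  0  110001101011→1 (0)
  1  100011010110→1 (1)
  2  000110101101→0 (1)
  3  001101011011→0 (0)
  4  011010110110→0 (1)
  5  110101101101→1 (0)
  6  101011011010→1 (0)
  7  010110110100→0 (1)
  8  101101101001→1 (0)
  9  011011010010→0 (0)
 10  110110100100→1 (0)
 11  101101001000→1 (0)
 12  011010010000→0 (0)
 13  110100100000→1 (0)
 14  101001000000→1 (1)
 15  010010000001→0 (1)
 16  100100000011→1 (0)
 17  001000000110→0 (0)
 18  010000001100→0 (1)
 19  100000011001→1 (1)
 20  000000110011→0 (0)
 21  000001100110→0 (1)
 22  000011001101→0 (0)
 23  000110011010→0 (1)
 24  001100110101→0 (0)
 25  011001101010→0 (0)
 26  110011010100→1 (1)
 27  100110101001→1 (0)
 28  001101010010→0 (0)
 29  011010100100→0 (1)
 30  110101001001→1 (1)
 31  101010010011→1 (0)
 32  010100100110→0 (1)
 33  101001001101→1 (1)
 34  010010011011→0 (0)
 35  100100110110→1 (0)
 36  001001101100→0 (0)
 37  010011011000→0 (1)
 38  100110110001→1 (1)
 39  001101100011→0 (0)
 40  011011000110→0 (0)
 41  110110001100→1 (0)
 42  101100011000→1 (0)
 43  011000110000→0 (1)
 44  110001100001→1 (1)
 45  100011000011→1 (0)
 46  000110000110→0 (0)
 47  001100001100→0 (1)
 48  011000011001→0 (0)
 49  110000110010→1 (0)
 50  100001100100→1 (0)
 51  000011001000→0 (1)
 52  000110010001→0 (1)
 53  001100100011→0 (0)
 54  011001000110→0 (0)
 55  110010001100→1 (0)
 56  100100011000→1 (0)
 57  001000110000→0 (1)
 58  010001100001→0 (0)
 59  100011000010→1 (1)
 60  000110000101→0 (1)
 61  001100001011→0 (0)
 62  011000010110→0 (0)
 63  110000101100→1 (1)
 64  100001011001→1 (1)
 65  000010110011→0 (0)
 66  000101100110→0 (1)
 67  001011001101→0 (0)
 68  010110011010→0 (1)
 69  101100110101→1 (1)
 70  011001101011→0 (1)
 71  110011010111→1 (0)
 72  100110101110→1 (1)
 73  001101011101→0 (0)
 74  011010111010→0 (0)
 75  110101110100→1 (0)
 76  101011101000→1 (1)
 77  010111010001→0 (1)
 78  101110100011→1 (1)
 79  011101000111→0 (1)
 80  111010001111→1 (1)
 81  110100011111→1 (1)
 82  101000111111→1 (0)
 83  010001111110→0 (0)
 84  100011111100→1 (1)
 85  000111111001→0 (1)
 86  001111110011→0 (0)
 87  011111100110→0 (1)
 88  111111001101→1 (1)
 89  111110011011→1 (1)

110001101011011010010000001100110101001001101100011000011001000110000101100110101110100011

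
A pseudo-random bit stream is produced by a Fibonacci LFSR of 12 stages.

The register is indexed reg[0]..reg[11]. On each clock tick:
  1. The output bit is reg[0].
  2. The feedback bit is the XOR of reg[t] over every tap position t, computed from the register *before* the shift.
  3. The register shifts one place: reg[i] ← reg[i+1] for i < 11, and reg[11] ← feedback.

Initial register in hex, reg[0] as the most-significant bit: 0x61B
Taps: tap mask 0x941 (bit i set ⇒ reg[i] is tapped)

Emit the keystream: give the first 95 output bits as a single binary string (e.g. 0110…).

k : reg_k → out_k, fb_k
0: 011000011011 → 0, fb=0
1: 110000110110 → 1, fb=0
2: 100001101100 → 1, fb=1
3: 000011011001 → 0, fb=0
4: 000110110010 → 0, fb=1
5: 001101100101 → 0, fb=0
6: 011011001010 → 0, fb=1
7: 110110010101 → 1, fb=0
8: 101100101010 → 1, fb=1
9: 011001010101 → 0, fb=1
10: 110010101011 → 1, fb=0
11: 100101010110 → 1, fb=1
12: 001010101101 → 0, fb=1
13: 010101011011 → 0, fb=0
14: 101010110110 → 1, fb=0
15: 010101101100 → 0, fb=0
16: 101011011000 → 1, fb=0
17: 010110110000 → 0, fb=1
18: 101101100001 → 1, fb=1
19: 011011000011 → 0, fb=1
20: 110110000111 → 1, fb=0
21: 101100001110 → 1, fb=0
22: 011000011100 → 0, fb=1
23: 110000111001 → 1, fb=0
24: 100001110010 → 1, fb=0
25: 000011100100 → 0, fb=1
26: 000111001001 → 0, fb=0
27: 001110010010 → 0, fb=0
28: 011100100100 → 0, fb=1
29: 111001001001 → 1, fb=1
30: 110010010011 → 1, fb=0
31: 100100100110 → 1, fb=0
32: 001001001100 → 0, fb=1
33: 010010011001 → 0, fb=0
34: 100100110010 → 1, fb=0
35: 001001100100 → 0, fb=1
36: 010011001001 → 0, fb=0
37: 100110010010 → 1, fb=1
38: 001100100101 → 0, fb=0
39: 011001001010 → 0, fb=1
40: 110010010101 → 1, fb=0
41: 100100101010 → 1, fb=1
42: 001001010101 → 0, fb=1
43: 010010101011 → 0, fb=1
44: 100101010111 → 1, fb=0
45: 001010101110 → 0, fb=0
46: 010101011100 → 0, fb=1
47: 101010111001 → 1, fb=0
48: 010101110010 → 0, fb=1
49: 101011100101 → 1, fb=1
50: 010111001011 → 0, fb=0
51: 101110010110 → 1, fb=1
52: 011100101101 → 0, fb=1
53: 111001011011 → 1, fb=1
54: 110010110111 → 1, fb=1
55: 100101101111 → 1, fb=0
56: 001011011110 → 0, fb=1
57: 010110111101 → 0, fb=1
58: 101101111011 → 1, fb=0
59: 011011110110 → 0, fb=1
60: 110111101101 → 1, fb=0
61: 101111011010 → 1, fb=0
62: 011110110100 → 0, fb=1
63: 111101101001 → 1, fb=0
64: 111011010010 → 1, fb=1
65: 110110100101 → 1, fb=1
66: 101101001011 → 1, fb=1
67: 011010010111 → 0, fb=1
68: 110100101111 → 1, fb=0
69: 101001011110 → 1, fb=0
70: 010010111100 → 0, fb=0
71: 100101111000 → 1, fb=1
72: 001011110001 → 0, fb=0
73: 010111100010 → 0, fb=1
74: 101111000101 → 1, fb=0
75: 011110001010 → 0, fb=1
76: 111100010101 → 1, fb=0
77: 111000101010 → 1, fb=1
78: 110001010101 → 1, fb=0
79: 100010101010 → 1, fb=1
80: 000101010101 → 0, fb=1
81: 001010101011 → 0, fb=1
82: 010101010111 → 0, fb=1
83: 101010101111 → 1, fb=0
84: 010101011110 → 0, fb=1
85: 101010111101 → 1, fb=0
86: 010101111010 → 0, fb=0
87: 101011110100 → 1, fb=0
88: 010111101000 → 0, fb=0
89: 101111010000 → 1, fb=1
90: 011110100001 → 0, fb=0
91: 111101000010 → 1, fb=1
92: 111010000101 → 1, fb=0
93: 110100001010 → 1, fb=0
94: 101000010100 → 1, fb=1

01100001101100101010110110000111001001001100100101010111001011011110110100101111000101010101111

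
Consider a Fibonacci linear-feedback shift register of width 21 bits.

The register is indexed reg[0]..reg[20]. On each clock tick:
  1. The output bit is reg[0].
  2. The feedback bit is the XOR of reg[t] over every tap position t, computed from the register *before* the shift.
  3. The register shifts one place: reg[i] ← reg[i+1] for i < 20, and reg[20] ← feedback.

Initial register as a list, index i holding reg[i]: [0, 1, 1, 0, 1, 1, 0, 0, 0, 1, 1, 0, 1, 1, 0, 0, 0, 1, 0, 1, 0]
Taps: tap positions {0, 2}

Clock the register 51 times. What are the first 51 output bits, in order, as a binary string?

step | reg (before) | out | fb
   0 | 011011000110110001010 | 0 | 1
   1 | 110110001101100010101 | 1 | 1
   2 | 101100011011000101011 | 1 | 0
   3 | 011000110110001010110 | 0 | 1
   4 | 110001101100010101101 | 1 | 1
   5 | 100011011000101011011 | 1 | 1
   6 | 000110110001010110111 | 0 | 0
   7 | 001101100010101101110 | 0 | 1
   8 | 011011000101011011101 | 0 | 1
   9 | 110110001010110111011 | 1 | 1
  10 | 101100010101101110111 | 1 | 0
  11 | 011000101011011101110 | 0 | 1
  12 | 110001010110111011101 | 1 | 1
  13 | 100010101101110111011 | 1 | 1
  14 | 000101011011101110111 | 0 | 0
  15 | 001010110111011101110 | 0 | 1
  16 | 010101101110111011101 | 0 | 0
  17 | 101011011101110111010 | 1 | 0
  18 | 010110111011101110100 | 0 | 0
  19 | 101101110111011101000 | 1 | 0
  20 | 011011101110111010000 | 0 | 1
  21 | 110111011101110100001 | 1 | 1
  22 | 101110111011101000011 | 1 | 0
  23 | 011101110111010000110 | 0 | 1
  24 | 111011101110100001101 | 1 | 0
  25 | 110111011101000011010 | 1 | 1
  26 | 101110111010000110101 | 1 | 0
  27 | 011101110100001101010 | 0 | 1
  28 | 111011101000011010101 | 1 | 0
  29 | 110111010000110101010 | 1 | 1
  30 | 101110100001101010101 | 1 | 0
  31 | 011101000011010101010 | 0 | 1
  32 | 111010000110101010101 | 1 | 0
  33 | 110100001101010101010 | 1 | 1
  34 | 101000011010101010101 | 1 | 0
  35 | 010000110101010101010 | 0 | 0
  36 | 100001101010101010100 | 1 | 1
  37 | 000011010101010101001 | 0 | 0
  38 | 000110101010101010010 | 0 | 0
  39 | 001101010101010100100 | 0 | 1
  40 | 011010101010101001001 | 0 | 1
  41 | 110101010101010010011 | 1 | 1
  42 | 101010101010100100111 | 1 | 0
  43 | 010101010101001001110 | 0 | 0
  44 | 101010101010010011100 | 1 | 0
  45 | 010101010100100111000 | 0 | 0
  46 | 101010101001001110000 | 1 | 0
  47 | 010101010010011100000 | 0 | 0
  48 | 101010100100111000000 | 1 | 0
  49 | 010101001001110000000 | 0 | 0
  50 | 101010010011100000000 | 1 | 0

011011000110110001010110111011101110100001101010101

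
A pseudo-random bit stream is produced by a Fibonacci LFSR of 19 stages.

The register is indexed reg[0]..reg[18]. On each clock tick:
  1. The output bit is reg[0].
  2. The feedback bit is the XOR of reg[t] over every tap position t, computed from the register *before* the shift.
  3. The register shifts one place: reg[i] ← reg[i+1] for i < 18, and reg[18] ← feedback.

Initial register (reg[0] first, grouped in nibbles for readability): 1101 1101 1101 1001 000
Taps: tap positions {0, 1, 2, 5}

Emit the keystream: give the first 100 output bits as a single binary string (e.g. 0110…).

step | reg (before) | out | fb
   0 | 1101110111011001000 | 1 | 1
   1 | 1011101110110010001 | 1 | 0
   2 | 0111011101100100010 | 0 | 1
   3 | 1110111011001000101 | 1 | 0
   4 | 1101110110010001010 | 1 | 1
   5 | 1011101100100010101 | 1 | 0
   6 | 0111011001000101010 | 0 | 1
   7 | 1110110010001010101 | 1 | 0
   8 | 1101100100010101010 | 1 | 0
   9 | 1011001000101010100 | 1 | 0
  10 | 0110010001010101000 | 0 | 1
  11 | 1100100010101010001 | 1 | 0
  12 | 1001000101010100010 | 1 | 1
  13 | 0010001010101000101 | 0 | 1
  14 | 0100010101010001011 | 0 | 0
  15 | 1000101010100010110 | 1 | 1
  16 | 0001010101000101101 | 0 | 1
  17 | 0010101010001011011 | 0 | 1
  18 | 0101010100010110111 | 0 | 0
  19 | 1010101000101101110 | 1 | 0
  20 | 0101010001011011100 | 0 | 0
  21 | 1010100010110111000 | 1 | 0
  22 | 0101000101101110000 | 0 | 1
  23 | 1010001011011100001 | 1 | 0
  24 | 0100010110111000010 | 0 | 0
  25 | 1000101101110000100 | 1 | 1
  26 | 0001011011100001001 | 0 | 1
  27 | 0010110111000010011 | 0 | 0
  28 | 0101101110000100110 | 0 | 1
  29 | 1011011100001001101 | 1 | 1
  30 | 0110111000010011011 | 0 | 1
  31 | 1101110000100110111 | 1 | 1
  32 | 1011100001001101111 | 1 | 0
  33 | 0111000010011011110 | 0 | 0
  34 | 1110000100110111100 | 1 | 1
  35 | 1100001001101111001 | 1 | 0
  36 | 1000010011011110010 | 1 | 0
  37 | 0000100110111100100 | 0 | 0
  38 | 0001001101111001000 | 0 | 0
  39 | 0010011011110010000 | 0 | 0
  40 | 0100110111100100000 | 0 | 0
  41 | 1001101111001000000 | 1 | 1
  42 | 0011011110010000001 | 0 | 0
  43 | 0110111100100000010 | 0 | 1
  44 | 1101111001000000101 | 1 | 1
  45 | 1011110010000001011 | 1 | 1
  46 | 0111100100000010111 | 0 | 0
  47 | 1111001000000101110 | 1 | 1
  48 | 1110010000001011101 | 1 | 0
  49 | 1100100000010111010 | 1 | 0
  50 | 1001000000101110100 | 1 | 1
  51 | 0010000001011101001 | 0 | 1
  52 | 0100000010111010011 | 0 | 1
  53 | 1000000101110100111 | 1 | 1
  54 | 0000001011101001111 | 0 | 0
  55 | 0000010111010011110 | 0 | 1
  56 | 0000101110100111101 | 0 | 0
  57 | 0001011101001111010 | 0 | 1
  58 | 0010111010011110101 | 0 | 0
  59 | 0101110100111101010 | 0 | 0
  60 | 1011101001111010100 | 1 | 0
  61 | 0111010011110101000 | 0 | 1
  62 | 1110100111101010001 | 1 | 1
  63 | 1101001111010100011 | 1 | 0
  64 | 1010011110101000110 | 1 | 1
  65 | 0100111101010001101 | 0 | 0
  66 | 1001111010100011010 | 1 | 0
  67 | 0011110101000110100 | 0 | 0
  68 | 0111101010001101000 | 0 | 0
  69 | 1111010100011010000 | 1 | 0
  70 | 1110101000110100000 | 1 | 1
  71 | 1101010001101000001 | 1 | 1
  72 | 1010100011010000011 | 1 | 0
  73 | 0101000110100000110 | 0 | 1
  74 | 1010001101000001101 | 1 | 0
  75 | 0100011010000011010 | 0 | 0
  76 | 1000110100000110100 | 1 | 0
  77 | 0001101000001101000 | 0 | 0
  78 | 0011010000011010000 | 0 | 0
  79 | 0110100000110100000 | 0 | 0
  80 | 1101000001101000000 | 1 | 0
  81 | 1010000011010000000 | 1 | 0
  82 | 0100000110100000000 | 0 | 1
  83 | 1000001101000000001 | 1 | 1
  84 | 0000011010000000011 | 0 | 1
  85 | 0000110100000000111 | 0 | 1
  86 | 0001101000000001111 | 0 | 0
  87 | 0011010000000011110 | 0 | 0
  88 | 0110100000000111100 | 0 | 0
  89 | 1101000000001111000 | 1 | 0
  90 | 1010000000011110000 | 1 | 0
  91 | 0100000000111100000 | 0 | 1
  92 | 1000000001111000001 | 1 | 1
  93 | 0000000011110000011 | 0 | 0
  94 | 0000000111100000110 | 0 | 0
  95 | 0000001111000001100 | 0 | 0
  96 | 0000011110000011000 | 0 | 1
  97 | 0000111100000110001 | 0 | 1
  98 | 0001111000001100011 | 0 | 1
  99 | 0011110000011000111 | 0 | 0

1101110111011001000101010100010110111000010011011110010000001011101001111010100011010000011010000000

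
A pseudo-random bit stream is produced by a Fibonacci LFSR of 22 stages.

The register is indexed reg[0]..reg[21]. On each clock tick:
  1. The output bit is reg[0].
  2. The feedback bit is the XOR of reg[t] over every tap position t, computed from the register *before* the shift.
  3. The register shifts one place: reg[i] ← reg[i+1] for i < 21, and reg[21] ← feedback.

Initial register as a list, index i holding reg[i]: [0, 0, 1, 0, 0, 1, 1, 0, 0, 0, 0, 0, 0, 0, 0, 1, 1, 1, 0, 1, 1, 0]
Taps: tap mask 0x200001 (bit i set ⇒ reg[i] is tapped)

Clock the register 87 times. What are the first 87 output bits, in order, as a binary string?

001001100000000111011000111011111111101001000010110101010100111000001101100110011101000

tick  register→output (feedback)
  0  0010011000000001110110→0 (0)
  1  0100110000000011101100→0 (0)
  2  1001100000000111011000→1 (1)
  3  0011000000001110110001→0 (1)
  4  0110000000011101100011→0 (1)
  5  1100000000111011000111→1 (0)
  6  1000000001110110001110→1 (1)
  7  0000000011101100011101→0 (1)
  8  0000000111011000111011→0 (1)
  9  0000001110110001110111→0 (1)
 10  0000011101100011101111→0 (1)
 11  0000111011000111011111→0 (1)
 12  0001110110001110111111→0 (1)
 13  0011101100011101111111→0 (1)
 14  0111011000111011111111→0 (1)
 15  1110110001110111111111→1 (0)
 16  1101100011101111111110→1 (1)
 17  1011000111011111111101→1 (0)
 18  0110001110111111111010→0 (0)
 19  1100011101111111110100→1 (1)
 20  1000111011111111101001→1 (0)
 21  0001110111111111010010→0 (0)
 22  0011101111111110100100→0 (0)
 23  0111011111111101001000→0 (0)
 24  1110111111111010010000→1 (1)
 25  1101111111110100100001→1 (0)
 26  1011111111101001000010→1 (1)
 27  0111111111010010000101→0 (1)
 28  1111111110100100001011→1 (0)
 29  1111111101001000010110→1 (1)
 30  1111111010010000101101→1 (0)
 31  1111110100100001011010→1 (1)
 32  1111101001000010110101→1 (0)
 33  1111010010000101101010→1 (1)
 34  1110100100001011010101→1 (0)
 35  1101001000010110101010→1 (1)
 36  1010010000101101010101→1 (0)
 37  0100100001011010101010→0 (0)
 38  1001000010110101010100→1 (1)
 39  0010000101101010101001→0 (1)
 40  0100001011010101010011→0 (1)
 41  1000010110101010100111→1 (0)
 42  0000101101010101001110→0 (0)
 43  0001011010101010011100→0 (0)
 44  0010110101010100111000→0 (0)
 45  0101101010101001110000→0 (0)
 46  1011010101010011100000→1 (1)
 47  0110101010100111000001→0 (1)
 48  1101010101001110000011→1 (0)
 49  1010101010011100000110→1 (1)
 50  0101010100111000001101→0 (1)
 51  1010101001110000011011→1 (0)
 52  0101010011100000110110→0 (0)
 53  1010100111000001101100→1 (1)
 54  0101001110000011011001→0 (1)
 55  1010011100000110110011→1 (0)
 56  0100111000001101100110→0 (0)
 57  1001110000011011001100→1 (1)
 58  0011100000110110011001→0 (1)
 59  0111000001101100110011→0 (1)
 60  1110000011011001100111→1 (0)
 61  1100000110110011001110→1 (1)
 62  1000001101100110011101→1 (0)
 63  0000011011001100111010→0 (0)
 64  0000110110011001110100→0 (0)
 65  0001101100110011101000→0 (0)
 66  0011011001100111010000→0 (0)
 67  0110110011001110100000→0 (0)
 68  1101100110011101000000→1 (1)
 69  1011001100111010000001→1 (0)
 70  0110011001110100000010→0 (0)
 71  1100110011101000000100→1 (1)
 72  1001100111010000001001→1 (0)
 73  0011001110100000010010→0 (0)
 74  0110011101000000100100→0 (0)
 75  1100111010000001001000→1 (1)
 76  1001110100000010010001→1 (0)
 77  0011101000000100100010→0 (0)
 78  0111010000001001000100→0 (0)
 79  1110100000010010001000→1 (1)
 80  1101000000100100010001→1 (0)
 81  1010000001001000100010→1 (1)
 82  0100000010010001000101→0 (1)
 83  1000000100100010001011→1 (0)
 84  0000001001000100010110→0 (0)
 85  0000010010001000101100→0 (0)
 86  0000100100010001011000→0 (0)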